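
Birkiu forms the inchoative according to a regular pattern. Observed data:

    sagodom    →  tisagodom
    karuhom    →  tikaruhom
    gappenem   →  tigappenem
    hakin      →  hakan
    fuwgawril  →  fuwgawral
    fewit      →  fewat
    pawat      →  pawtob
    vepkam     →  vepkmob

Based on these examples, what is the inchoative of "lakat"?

laktob

fewit and pawat both end in -t yet inflect differently (fewat, pawtob), so the final letter is not what conditions the rule; the last vowel is.
"lakat" has last vowel 'a'. The stems whose last vowel is 'a' (pawat → pawtob, vepkam → vepkmob) delete the last vowel and add -ob.
The other patterns: stems whose last vowel is 'e' or 'o' add the prefix ti-; stems whose last vowel is 'i' change the last vowel to 'a'.
So lakat → laktob.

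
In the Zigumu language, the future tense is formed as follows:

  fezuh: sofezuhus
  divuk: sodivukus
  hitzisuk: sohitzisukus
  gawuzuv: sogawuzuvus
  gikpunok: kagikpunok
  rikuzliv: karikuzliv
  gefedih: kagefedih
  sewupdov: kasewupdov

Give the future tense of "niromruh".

soniromruhus

divuk and gikpunok both end in -k yet inflect differently (sodivukus, kagikpunok), so the final letter is not what conditions the rule; the last vowel is.
"niromruh" has last vowel 'u'. The stems whose last vowel is 'u' (fezuh → sofezuhus, divuk → sodivukus, hitzisuk → sohitzisukus) add so- … -us around the stem.
The other pattern: stems whose last vowel is 'i' or 'o' add the prefix ka-.
So niromruh → soniromruhus.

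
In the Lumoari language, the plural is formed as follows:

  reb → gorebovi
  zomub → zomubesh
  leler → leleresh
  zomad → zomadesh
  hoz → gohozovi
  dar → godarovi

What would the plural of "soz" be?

leler and dar both end in -r yet inflect differently (leleresh, godarovi), so the final letter is not what conditions the rule; the number of vowels is.
"soz" has 1 vowel. The stems with 1 vowel (hoz → gohozovi, dar → godarovi, reb → gorebovi) add go- … -ovi around the stem.
The other pattern: stems with 2 vowels add -esh.
So soz → gosozovi.

gosozovi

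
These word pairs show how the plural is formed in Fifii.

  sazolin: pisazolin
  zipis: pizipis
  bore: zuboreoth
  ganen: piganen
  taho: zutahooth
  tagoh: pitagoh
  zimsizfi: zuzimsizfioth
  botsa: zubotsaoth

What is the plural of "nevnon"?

pinevnon

taho and tagoh both have last vowel 'o' yet inflect differently (zutahooth, pitagoh), so the last vowel is not what conditions the rule; whether the stem ends in a vowel or a consonant is.
"nevnon" ends in a consonant. The stems ending in a consonant (tagoh → pitagoh, sazolin → pisazolin, ganen → piganen) add the prefix pi-.
The other pattern: stems ending in a vowel add zu- … -oth around the stem.
So nevnon → pinevnon.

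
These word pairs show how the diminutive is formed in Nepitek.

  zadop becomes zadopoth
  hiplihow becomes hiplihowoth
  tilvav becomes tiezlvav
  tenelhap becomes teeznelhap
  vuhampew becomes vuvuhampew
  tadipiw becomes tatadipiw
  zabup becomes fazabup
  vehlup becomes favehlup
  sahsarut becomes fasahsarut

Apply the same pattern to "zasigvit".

zazasigvit

"zasigvit" has last vowel 'i'. The one such stem in the data (tadipiw → tatadipiw) repeats the first consonant+vowel as a prefix (as does vuhampew), so the same rule applies.
So zasigvit → zazasigvit.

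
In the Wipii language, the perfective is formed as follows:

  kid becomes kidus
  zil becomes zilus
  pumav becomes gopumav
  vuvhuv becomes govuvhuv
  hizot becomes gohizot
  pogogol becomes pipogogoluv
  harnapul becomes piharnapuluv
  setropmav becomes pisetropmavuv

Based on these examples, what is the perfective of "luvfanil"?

piluvfaniluv

zil and pogogol both end in -l yet inflect differently (zilus, pipogogoluv), so the final letter is not what conditions the rule; the number of vowels is.
"luvfanil" has 3 vowels. The stems with 3 vowels (pogogol → pipogogoluv, harnapul → piharnapuluv, setropmav → pisetropmavuv) add pi- … -uv around the stem.
The other patterns: stems with 1 vowel add -us; stems with 2 vowels add the prefix go-.
So luvfanil → piluvfaniluv.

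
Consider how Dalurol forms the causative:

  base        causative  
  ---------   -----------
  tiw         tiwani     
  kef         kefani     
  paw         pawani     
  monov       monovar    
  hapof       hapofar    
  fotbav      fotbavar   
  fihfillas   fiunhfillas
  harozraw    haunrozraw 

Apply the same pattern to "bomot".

kef and hapof both end in -f yet inflect differently (kefani, hapofar), so the final letter is not what conditions the rule; the number of vowels is.
"bomot" has 2 vowels. The stems with 2 vowels (monov → monovar, hapof → hapofar, fotbav → fotbavar) add -ar.
The other patterns: stems with 1 vowel add -ani; stems with 3 vowels insert -un- after the first vowel.
So bomot → bomotar.

bomotar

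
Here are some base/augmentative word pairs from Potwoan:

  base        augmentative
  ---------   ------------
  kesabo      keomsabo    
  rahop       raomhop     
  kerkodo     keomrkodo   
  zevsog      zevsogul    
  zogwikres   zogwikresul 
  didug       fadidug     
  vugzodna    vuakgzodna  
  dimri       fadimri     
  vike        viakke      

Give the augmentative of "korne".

koomrne

didug and zevsog both end in -g yet inflect differently (fadidug, zevsogul), so the final letter is not what conditions the rule; the first letter is.
"korne" begins with k-. The stems beginning with k- (kerkodo → keomrkodo, kesabo → keomsabo) insert -om- after the first vowel.
So korne → koomrne.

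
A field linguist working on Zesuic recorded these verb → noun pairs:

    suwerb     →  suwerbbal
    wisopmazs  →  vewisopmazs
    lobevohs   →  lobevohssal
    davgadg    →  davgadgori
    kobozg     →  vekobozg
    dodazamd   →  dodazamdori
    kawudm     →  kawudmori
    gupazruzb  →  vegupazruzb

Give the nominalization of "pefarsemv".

wisopmazs and lobevohs both end in -s yet inflect differently (vewisopmazs, lobevohssal), so the final letter is not what conditions the rule; the second-to-last letter is.
"pefarsemv" has second-to-last letter 'm'. The one such stem in the data (dodazamd → dodazamdori) adds -ori, so the same rule applies.
So pefarsemv → pefarsemvori.

pefarsemvori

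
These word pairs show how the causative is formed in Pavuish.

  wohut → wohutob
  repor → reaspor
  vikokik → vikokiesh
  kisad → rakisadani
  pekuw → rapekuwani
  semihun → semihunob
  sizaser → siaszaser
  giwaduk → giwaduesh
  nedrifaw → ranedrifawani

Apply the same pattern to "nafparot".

"nafparot" ends in -t. The one such stem in the data (wohut → wohutob) adds -ob, so the same rule applies.
So nafparot → nafparotob.

nafparotob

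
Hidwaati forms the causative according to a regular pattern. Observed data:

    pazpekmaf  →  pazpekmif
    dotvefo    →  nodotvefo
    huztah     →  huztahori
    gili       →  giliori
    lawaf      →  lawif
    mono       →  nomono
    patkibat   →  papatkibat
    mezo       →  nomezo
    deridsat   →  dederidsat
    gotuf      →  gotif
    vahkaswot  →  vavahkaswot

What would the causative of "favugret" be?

mono and vahkaswot both have last vowel 'o' yet inflect differently (nomono, vavahkaswot), so the last vowel is not what conditions the rule; the final letter is.
"favugret" ends in -t. The stems ending in -t (deridsat → dederidsat, vahkaswot → vavahkaswot, patkibat → papatkibat) repeat the first consonant+vowel as a prefix.
So favugret → fafavugret.

fafavugret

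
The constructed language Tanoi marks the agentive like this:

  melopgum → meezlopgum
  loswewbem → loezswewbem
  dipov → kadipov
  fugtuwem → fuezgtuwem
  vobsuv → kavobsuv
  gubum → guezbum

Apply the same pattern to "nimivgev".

"nimivgev" ends in -v. The stems ending in -v (vobsuv → kavobsuv, dipov → kadipov) add the prefix ka-.
The other pattern: stems ending in -m insert -ez- after the first vowel.
So nimivgev → kanimivgev.

kanimivgev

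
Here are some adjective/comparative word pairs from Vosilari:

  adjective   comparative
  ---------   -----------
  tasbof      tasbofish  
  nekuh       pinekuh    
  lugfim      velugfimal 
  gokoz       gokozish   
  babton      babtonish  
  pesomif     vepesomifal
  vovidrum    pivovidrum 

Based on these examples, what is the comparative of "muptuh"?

pimuptuh

"muptuh" has last vowel 'u'. The stems whose last vowel is 'u' (nekuh → pinekuh, vovidrum → pivovidrum) add the prefix pi-.
So muptuh → pimuptuh.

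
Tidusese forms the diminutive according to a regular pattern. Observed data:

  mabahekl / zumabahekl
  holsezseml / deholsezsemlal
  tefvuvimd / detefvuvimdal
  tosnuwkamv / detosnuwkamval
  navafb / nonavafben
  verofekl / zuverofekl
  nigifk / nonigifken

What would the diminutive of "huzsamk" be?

mabahekl and holsezseml both end in -l yet inflect differently (zumabahekl, deholsezsemlal), so the final letter is not what conditions the rule; the second-to-last letter is.
"huzsamk" has second-to-last letter 'm'. The stems whose second-to-last letter is 'm' (holsezseml → deholsezsemlal, tefvuvimd → detefvuvimdal, tosnuwkamv → detosnuwkamval) add de- … -al around the stem.
So huzsamk → dehuzsamkal.

dehuzsamkal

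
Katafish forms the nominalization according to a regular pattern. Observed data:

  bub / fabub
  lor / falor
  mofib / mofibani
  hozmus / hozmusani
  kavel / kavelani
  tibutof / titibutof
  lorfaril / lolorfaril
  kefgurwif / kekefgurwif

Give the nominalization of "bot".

fabot

bub and mofib both end in -b yet inflect differently (fabub, mofibani), so the final letter is not what conditions the rule; the number of vowels is.
"bot" has 1 vowel. The stems with 1 vowel (bub → fabub, lor → falor) add the prefix fa-.
The other patterns: stems with 2 vowels add -ani; stems with 3 vowels repeat the first consonant+vowel as a prefix.
So bot → fabot.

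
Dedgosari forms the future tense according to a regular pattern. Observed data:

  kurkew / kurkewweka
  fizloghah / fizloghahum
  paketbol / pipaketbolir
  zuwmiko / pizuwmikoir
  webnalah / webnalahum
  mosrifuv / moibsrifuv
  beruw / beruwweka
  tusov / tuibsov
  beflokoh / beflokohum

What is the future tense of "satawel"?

pisatawelir

beruw and mosrifuv both have last vowel 'u' yet inflect differently (beruwweka, moibsrifuv), so the last vowel is not what conditions the rule; the final letter is.
"satawel" ends in -l. The one such stem in the data (paketbol → pipaketbolir) adds pi- … -ir around the stem, so the same rule applies.
So satawel → pisatawelir.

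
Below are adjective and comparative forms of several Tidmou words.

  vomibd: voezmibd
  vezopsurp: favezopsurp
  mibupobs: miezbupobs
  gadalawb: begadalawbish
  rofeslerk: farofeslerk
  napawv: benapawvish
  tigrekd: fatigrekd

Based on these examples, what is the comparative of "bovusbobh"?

vomibd and tigrekd both end in -d yet inflect differently (voezmibd, fatigrekd), so the final letter is not what conditions the rule; the second-to-last letter is.
"bovusbobh" has second-to-last letter 'b'. The stems whose second-to-last letter is 'b' (mibupobs → miezbupobs, vomibd → voezmibd) insert -ez- after the first vowel.
So bovusbobh → boezvusbobh.

boezvusbobh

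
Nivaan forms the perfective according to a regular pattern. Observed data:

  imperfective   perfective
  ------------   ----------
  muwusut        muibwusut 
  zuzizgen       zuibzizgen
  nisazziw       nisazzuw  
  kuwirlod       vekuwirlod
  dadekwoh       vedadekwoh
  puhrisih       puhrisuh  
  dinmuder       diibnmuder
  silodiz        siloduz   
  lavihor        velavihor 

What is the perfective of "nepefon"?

venepefon

dinmuder and lavihor both end in -r yet inflect differently (diibnmuder, velavihor), so the final letter is not what conditions the rule; the last vowel is.
"nepefon" has last vowel 'o'. The stems whose last vowel is 'o' (kuwirlod → vekuwirlod, lavihor → velavihor, dadekwoh → vedadekwoh) add the prefix ve-.
The other patterns: stems whose last vowel is 'e' or 'u' insert -ib- after the first vowel; stems whose last vowel is 'i' change the last vowel to 'u'.
So nepefon → venepefon.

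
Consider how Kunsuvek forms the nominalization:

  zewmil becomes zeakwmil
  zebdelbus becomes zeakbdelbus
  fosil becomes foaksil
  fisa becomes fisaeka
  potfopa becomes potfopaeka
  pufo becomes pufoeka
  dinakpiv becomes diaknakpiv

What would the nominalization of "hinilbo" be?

hinilboeka

fisa and fosil both begin with f- yet inflect differently (fisaeka, foaksil), so the first letter is not what conditions the rule; whether the stem ends in a vowel or a consonant is.
"hinilbo" ends in a vowel. The stems ending in a vowel (pufo → pufoeka, potfopa → potfopaeka, fisa → fisaeka) add -eka.
So hinilbo → hinilboeka.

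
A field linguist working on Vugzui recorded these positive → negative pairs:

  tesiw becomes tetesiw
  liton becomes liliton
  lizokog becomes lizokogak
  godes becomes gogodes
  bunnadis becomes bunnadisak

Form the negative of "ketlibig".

ketlibigak

bunnadis and godes both end in -s yet inflect differently (bunnadisak, gogodes), so the final letter is not what conditions the rule; the number of vowels is.
"ketlibig" has 3 vowels. The stems with 3 vowels (lizokog → lizokogak, bunnadis → bunnadisak) add -ak.
So ketlibig → ketlibigak.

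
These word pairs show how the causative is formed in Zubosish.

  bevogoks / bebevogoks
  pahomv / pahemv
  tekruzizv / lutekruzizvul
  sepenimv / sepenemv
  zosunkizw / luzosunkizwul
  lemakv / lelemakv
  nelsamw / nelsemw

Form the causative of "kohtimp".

kohtemp

nelsamw and zosunkizw both end in -w yet inflect differently (nelsemw, luzosunkizwul), so the final letter is not what conditions the rule; the second-to-last letter is.
"kohtimp" has second-to-last letter 'm'. The stems whose second-to-last letter is 'm' (nelsamw → nelsemw, pahomv → pahemv, sepenimv → sepenemv) change the last vowel to 'e'.
So kohtimp → kohtemp.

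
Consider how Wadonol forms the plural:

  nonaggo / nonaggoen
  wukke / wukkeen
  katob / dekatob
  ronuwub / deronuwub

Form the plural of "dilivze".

"dilivze" ends in a vowel. The stems ending in a vowel (nonaggo → nonaggoen, wukke → wukkeen) add -en.
The other pattern: stems ending in a consonant add the prefix de-.
So dilivze → dilivzeen.

dilivzeen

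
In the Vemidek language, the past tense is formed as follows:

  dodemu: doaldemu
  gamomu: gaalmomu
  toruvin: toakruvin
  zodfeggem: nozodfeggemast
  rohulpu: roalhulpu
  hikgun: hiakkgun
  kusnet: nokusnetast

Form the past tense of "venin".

veaknin

gamomu and hikgun both have last vowel 'u' yet inflect differently (gaalmomu, hiakkgun), so the last vowel is not what conditions the rule; the final letter is.
"venin" ends in -n. The stems ending in -n (hikgun → hiakkgun, toruvin → toakruvin) insert -ak- after the first vowel.
So venin → veaknin.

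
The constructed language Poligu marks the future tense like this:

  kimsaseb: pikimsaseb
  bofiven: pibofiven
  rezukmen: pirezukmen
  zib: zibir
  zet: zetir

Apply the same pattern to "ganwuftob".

"ganwuftob" has 3 vowels. The stems with 3 vowels (kimsaseb → pikimsaseb, bofiven → pibofiven, rezukmen → pirezukmen) add the prefix pi-.
So ganwuftob → piganwuftob.

piganwuftob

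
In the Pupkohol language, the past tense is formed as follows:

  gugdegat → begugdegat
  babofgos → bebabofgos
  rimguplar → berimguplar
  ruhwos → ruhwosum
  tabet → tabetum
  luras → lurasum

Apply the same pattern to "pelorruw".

bepelorruw

"pelorruw" has 3 vowels. The stems with 3 vowels (gugdegat → begugdegat, babofgos → bebabofgos, rimguplar → berimguplar) add the prefix be-.
The other pattern: stems with 2 vowels add -um.
So pelorruw → bepelorruw.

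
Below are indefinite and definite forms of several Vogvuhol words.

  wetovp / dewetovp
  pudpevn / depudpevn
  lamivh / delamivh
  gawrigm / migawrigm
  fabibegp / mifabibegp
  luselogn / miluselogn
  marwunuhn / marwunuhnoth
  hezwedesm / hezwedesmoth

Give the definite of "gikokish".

gikokishoth

wetovp and fabibegp both end in -p yet inflect differently (dewetovp, mifabibegp), so the final letter is not what conditions the rule; the second-to-last letter is.
"gikokish" has second-to-last letter 's'. The one such stem in the data (hezwedesm → hezwedesmoth) adds -oth, so the same rule applies.
The other patterns: stems whose second-to-last letter is 'v' add the prefix de-; stems whose second-to-last letter is 'g' add the prefix mi-.
So gikokish → gikokishoth.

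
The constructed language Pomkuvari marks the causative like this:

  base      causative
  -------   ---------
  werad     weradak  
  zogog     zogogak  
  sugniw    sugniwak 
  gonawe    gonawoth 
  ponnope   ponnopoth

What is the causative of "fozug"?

fozugak

"fozug" ends in a consonant. The stems ending in a consonant (werad → weradak, zogog → zogogak, sugniw → sugniwak) add -ak.
So fozug → fozugak.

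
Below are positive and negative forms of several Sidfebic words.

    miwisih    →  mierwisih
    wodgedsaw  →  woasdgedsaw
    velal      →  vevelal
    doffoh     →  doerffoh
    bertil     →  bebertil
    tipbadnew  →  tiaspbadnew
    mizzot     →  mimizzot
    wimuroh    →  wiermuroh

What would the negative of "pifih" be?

"pifih" ends in -h. The stems ending in -h (wimuroh → wiermuroh, miwisih → mierwisih, doffoh → doerffoh) insert -er- after the first vowel.
So pifih → pierfih.

pierfih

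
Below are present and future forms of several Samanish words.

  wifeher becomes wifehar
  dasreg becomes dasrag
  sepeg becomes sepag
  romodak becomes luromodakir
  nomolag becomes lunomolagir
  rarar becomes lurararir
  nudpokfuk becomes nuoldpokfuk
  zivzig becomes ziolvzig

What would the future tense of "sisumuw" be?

dasreg and nomolag both end in -g yet inflect differently (dasrag, lunomolagir), so the final letter is not what conditions the rule; the last vowel is.
"sisumuw" has last vowel 'u'. The one such stem in the data (nudpokfuk → nuoldpokfuk) inserts -ol- after the first vowel (as does zivzig), so the same rule applies.
The other patterns: stems whose last vowel is 'e' change the last vowel to 'a'; stems whose last vowel is 'a' add lu- … -ir around the stem.
So sisumuw → siolsumuw.

siolsumuw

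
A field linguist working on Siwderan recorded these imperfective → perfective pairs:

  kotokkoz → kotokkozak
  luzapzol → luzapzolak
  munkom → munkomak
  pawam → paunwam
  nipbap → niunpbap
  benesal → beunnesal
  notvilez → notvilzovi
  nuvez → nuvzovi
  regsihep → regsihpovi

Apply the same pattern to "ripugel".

ripuglovi

munkom and pawam both end in -m yet inflect differently (munkomak, paunwam), so the final letter is not what conditions the rule; the last vowel is.
"ripugel" has last vowel 'e'. The stems whose last vowel is 'e' (notvilez → notvilzovi, nuvez → nuvzovi, regsihep → regsihpovi) delete the last vowel and add -ovi.
The other patterns: stems whose last vowel is 'o' add -ak; stems whose last vowel is 'a' insert -un- after the first vowel.
So ripugel → ripuglovi.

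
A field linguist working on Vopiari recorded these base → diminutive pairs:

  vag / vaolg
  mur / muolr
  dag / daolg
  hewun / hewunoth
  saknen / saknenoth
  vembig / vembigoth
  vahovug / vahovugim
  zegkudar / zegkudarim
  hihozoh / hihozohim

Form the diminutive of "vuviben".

"vuviben" has 3 vowels. The stems with 3 vowels (vahovug → vahovugim, zegkudar → zegkudarim, hihozoh → hihozohim) add -im.
The other patterns: stems with 1 vowel insert -ol- after the first vowel; stems with 2 vowels add -oth.
So vuviben → vuvibenim.

vuvibenim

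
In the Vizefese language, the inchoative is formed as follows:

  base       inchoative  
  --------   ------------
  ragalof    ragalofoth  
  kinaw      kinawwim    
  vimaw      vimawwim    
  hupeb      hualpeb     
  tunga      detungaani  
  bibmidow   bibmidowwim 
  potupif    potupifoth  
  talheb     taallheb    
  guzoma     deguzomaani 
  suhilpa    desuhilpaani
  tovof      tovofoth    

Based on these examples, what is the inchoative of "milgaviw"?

vimaw and suhilpa both have last vowel 'a' yet inflect differently (vimawwim, desuhilpaani), so the last vowel is not what conditions the rule; the final letter is.
"milgaviw" ends in -w. The stems ending in -w (bibmidow → bibmidowwim, vimaw → vimawwim, kinaw → kinawwim) double the final consonant and add -im.
So milgaviw → milgaviwwim.

milgaviwwim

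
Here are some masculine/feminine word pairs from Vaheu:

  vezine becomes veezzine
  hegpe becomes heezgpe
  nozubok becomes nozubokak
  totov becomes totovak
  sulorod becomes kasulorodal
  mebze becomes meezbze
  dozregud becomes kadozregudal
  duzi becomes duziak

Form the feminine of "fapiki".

fapikiak

sulorod and nozubok both have last vowel 'o' yet inflect differently (kasulorodal, nozubokak), so the last vowel is not what conditions the rule; the final letter is.
"fapiki" ends in -i. The one such stem in the data (duzi → duziak) adds -ak, so the same rule applies.
The other patterns: stems ending in -d add ka- … -al around the stem; stems ending in -e insert -ez- after the first vowel.
So fapiki → fapikiak.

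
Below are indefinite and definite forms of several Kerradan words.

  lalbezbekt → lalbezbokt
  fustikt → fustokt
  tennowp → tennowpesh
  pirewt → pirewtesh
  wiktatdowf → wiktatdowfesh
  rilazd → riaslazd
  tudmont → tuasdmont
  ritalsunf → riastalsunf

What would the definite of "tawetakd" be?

tawetokd

lalbezbekt and pirewt both end in -t yet inflect differently (lalbezbokt, pirewtesh), so the final letter is not what conditions the rule; the second-to-last letter is.
"tawetakd" has second-to-last letter 'k'. The stems whose second-to-last letter is 'k' (lalbezbekt → lalbezbokt, fustikt → fustokt) change the last vowel to 'o'.
So tawetakd → tawetokd.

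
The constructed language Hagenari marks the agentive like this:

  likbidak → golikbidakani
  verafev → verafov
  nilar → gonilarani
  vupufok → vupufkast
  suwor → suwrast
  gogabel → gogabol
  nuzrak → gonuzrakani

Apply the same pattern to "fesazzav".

gofesazzavani

nuzrak and vupufok both end in -k yet inflect differently (gonuzrakani, vupufkast), so the final letter is not what conditions the rule; the last vowel is.
"fesazzav" has last vowel 'a'. The stems whose last vowel is 'a' (nuzrak → gonuzrakani, likbidak → golikbidakani, nilar → gonilarani) add go- … -ani around the stem.
The other patterns: stems whose last vowel is 'o' delete the last vowel and add -ast; stems whose last vowel is 'e' change the last vowel to 'o'.
So fesazzav → gofesazzavani.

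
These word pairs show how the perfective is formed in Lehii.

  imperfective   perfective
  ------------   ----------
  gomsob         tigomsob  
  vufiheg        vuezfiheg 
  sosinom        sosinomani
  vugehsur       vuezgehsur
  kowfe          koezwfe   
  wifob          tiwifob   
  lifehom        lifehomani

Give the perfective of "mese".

wifob and sosinom both have last vowel 'o' yet inflect differently (tiwifob, sosinomani), so the last vowel is not what conditions the rule; the final letter is.
"mese" ends in -e. The one such stem in the data (kowfe → koezwfe) inserts -ez- after the first vowel (as do vugehsur, vufiheg), so the same rule applies.
So mese → meezse.

meezse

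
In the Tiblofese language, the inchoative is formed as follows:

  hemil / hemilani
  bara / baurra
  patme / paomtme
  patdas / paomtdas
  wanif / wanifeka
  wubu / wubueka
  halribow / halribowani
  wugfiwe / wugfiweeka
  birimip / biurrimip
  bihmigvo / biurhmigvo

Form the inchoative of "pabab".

wugfiwe and patme both end in -e yet inflect differently (wugfiweeka, paomtme), so the final letter is not what conditions the rule; the first letter is.
"pabab" begins with p-. The stems beginning with p- (patdas → paomtdas, patme → paomtme) insert -om- after the first vowel.
So pabab → paombab.

paombab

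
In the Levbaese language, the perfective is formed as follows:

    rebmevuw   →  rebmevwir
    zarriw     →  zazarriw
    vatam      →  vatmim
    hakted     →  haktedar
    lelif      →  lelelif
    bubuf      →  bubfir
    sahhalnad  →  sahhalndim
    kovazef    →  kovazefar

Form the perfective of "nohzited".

"nohzited" has last vowel 'e'. The stems whose last vowel is 'e' (hakted → haktedar, kovazef → kovazefar) add -ar.
So nohzited → nohzitedar.

nohzitedar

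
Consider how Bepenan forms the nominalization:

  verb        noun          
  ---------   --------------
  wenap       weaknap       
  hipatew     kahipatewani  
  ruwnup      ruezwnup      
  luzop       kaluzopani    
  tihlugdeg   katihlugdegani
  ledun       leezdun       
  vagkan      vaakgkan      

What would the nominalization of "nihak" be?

niakhak

"nihak" has last vowel 'a'. The stems whose last vowel is 'a' (wenap → weaknap, vagkan → vaakgkan) insert -ak- after the first vowel.
So nihak → niakhak.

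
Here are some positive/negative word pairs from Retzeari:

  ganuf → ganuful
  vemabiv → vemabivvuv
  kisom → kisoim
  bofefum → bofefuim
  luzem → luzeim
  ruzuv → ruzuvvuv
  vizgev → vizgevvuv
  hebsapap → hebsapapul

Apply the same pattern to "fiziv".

fizivvuv

luzem and vizgev both have last vowel 'e' yet inflect differently (luzeim, vizgevvuv), so the last vowel is not what conditions the rule; the final letter is.
"fiziv" ends in -v. The stems ending in -v (vizgev → vizgevvuv, ruzuv → ruzuvvuv, vemabiv → vemabivvuv) double the final consonant and add -uv.
The other patterns: stems ending in -m drop the final letter and add -im; stems ending in -f or -p add -ul.
So fiziv → fizivvuv.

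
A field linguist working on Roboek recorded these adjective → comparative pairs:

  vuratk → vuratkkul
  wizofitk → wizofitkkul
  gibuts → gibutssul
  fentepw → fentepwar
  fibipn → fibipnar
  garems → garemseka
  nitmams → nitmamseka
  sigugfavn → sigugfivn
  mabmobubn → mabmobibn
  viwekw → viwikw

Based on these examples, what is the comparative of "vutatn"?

"vutatn" has second-to-last letter 't'. The stems whose second-to-last letter is 't' (vuratk → vuratkkul, wizofitk → wizofitkkul, gibuts → gibutssul) double the final consonant and add -ul.
So vutatn → vutatnnul.

vutatnnul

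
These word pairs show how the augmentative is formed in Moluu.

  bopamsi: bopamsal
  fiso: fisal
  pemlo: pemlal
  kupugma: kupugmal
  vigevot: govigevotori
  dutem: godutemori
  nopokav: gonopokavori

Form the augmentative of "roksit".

"roksit" ends in a consonant. The stems ending in a consonant (vigevot → govigevotori, dutem → godutemori, nopokav → gonopokavori) add go- … -ori around the stem.
The other pattern: stems ending in a vowel drop the final letter and add -al.
So roksit → goroksitori.

goroksitori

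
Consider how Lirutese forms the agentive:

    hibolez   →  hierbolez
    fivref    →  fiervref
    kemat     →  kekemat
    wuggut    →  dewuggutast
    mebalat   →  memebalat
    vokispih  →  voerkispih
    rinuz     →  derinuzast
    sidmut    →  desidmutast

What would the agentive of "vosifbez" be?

voersifbez

kemat and wuggut both end in -t yet inflect differently (kekemat, dewuggutast), so the final letter is not what conditions the rule; the last vowel is.
"vosifbez" has last vowel 'e'. The stems whose last vowel is 'e' (fivref → fiervref, hibolez → hierbolez) insert -er- after the first vowel.
The other patterns: stems whose last vowel is 'a' repeat the first consonant+vowel as a prefix; stems whose last vowel is 'u' add de- … -ast around the stem.
So vosifbez → voersifbez.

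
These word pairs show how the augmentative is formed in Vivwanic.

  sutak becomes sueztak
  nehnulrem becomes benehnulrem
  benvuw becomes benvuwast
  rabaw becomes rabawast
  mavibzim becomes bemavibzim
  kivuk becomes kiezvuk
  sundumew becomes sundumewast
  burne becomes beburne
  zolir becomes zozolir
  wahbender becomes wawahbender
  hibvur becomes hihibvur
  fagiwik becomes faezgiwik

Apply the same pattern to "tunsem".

betunsem

"tunsem" ends in -m. The stems ending in -m (nehnulrem → benehnulrem, mavibzim → bemavibzim) add the prefix be-.
The other patterns: stems ending in -r repeat the first consonant+vowel as a prefix; stems ending in -w add -ast; stems ending in -k insert -ez- after the first vowel.
So tunsem → betunsem.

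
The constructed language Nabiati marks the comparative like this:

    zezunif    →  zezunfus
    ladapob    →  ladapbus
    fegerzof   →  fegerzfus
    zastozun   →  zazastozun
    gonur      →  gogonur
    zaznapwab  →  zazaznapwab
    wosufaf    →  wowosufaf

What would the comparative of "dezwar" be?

ladapob and zaznapwab both end in -b yet inflect differently (ladapbus, zazaznapwab), so the final letter is not what conditions the rule; the last vowel is.
"dezwar" has last vowel 'a'. The stems whose last vowel is 'a' (zaznapwab → zazaznapwab, wosufaf → wowosufaf) repeat the first consonant+vowel as a prefix.
So dezwar → dedezwar.

dedezwar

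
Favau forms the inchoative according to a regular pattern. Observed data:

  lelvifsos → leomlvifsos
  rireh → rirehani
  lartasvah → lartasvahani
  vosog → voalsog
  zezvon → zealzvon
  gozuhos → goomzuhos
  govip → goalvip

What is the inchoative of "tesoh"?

gozuhos and vosog both have last vowel 'o' yet inflect differently (goomzuhos, voalsog), so the last vowel is not what conditions the rule; the final letter is.
"tesoh" ends in -h. The stems ending in -h (rireh → rirehani, lartasvah → lartasvahani) add -ani.
The other patterns: stems ending in -s insert -om- after the first vowel; stems ending in -g, -n or -p insert -al- after the first vowel.
So tesoh → tesohani.

tesohani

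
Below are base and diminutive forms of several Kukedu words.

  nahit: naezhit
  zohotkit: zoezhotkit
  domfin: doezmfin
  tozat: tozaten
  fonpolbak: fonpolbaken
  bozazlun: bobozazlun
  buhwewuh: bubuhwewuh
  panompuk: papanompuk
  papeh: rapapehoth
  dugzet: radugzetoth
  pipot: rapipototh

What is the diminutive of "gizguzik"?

nahit and tozat both end in -t yet inflect differently (naezhit, tozaten), so the final letter is not what conditions the rule; the last vowel is.
"gizguzik" has last vowel 'i'. The stems whose last vowel is 'i' (nahit → naezhit, zohotkit → zoezhotkit, domfin → doezmfin) insert -ez- after the first vowel.
The other patterns: stems whose last vowel is 'a' add -en; stems whose last vowel is 'u' repeat the first consonant+vowel as a prefix; stems whose last vowel is 'e' or 'o' add ra- … -oth around the stem.
So gizguzik → giezzguzik.

giezzguzik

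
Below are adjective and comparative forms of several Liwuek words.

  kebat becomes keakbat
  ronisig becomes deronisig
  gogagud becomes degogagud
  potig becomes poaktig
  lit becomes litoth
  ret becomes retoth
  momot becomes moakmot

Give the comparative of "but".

lit and momot both end in -t yet inflect differently (litoth, moakmot), so the final letter is not what conditions the rule; the number of vowels is.
"but" has 1 vowel. The stems with 1 vowel (lit → litoth, ret → retoth) add -oth.
So but → butoth.

butoth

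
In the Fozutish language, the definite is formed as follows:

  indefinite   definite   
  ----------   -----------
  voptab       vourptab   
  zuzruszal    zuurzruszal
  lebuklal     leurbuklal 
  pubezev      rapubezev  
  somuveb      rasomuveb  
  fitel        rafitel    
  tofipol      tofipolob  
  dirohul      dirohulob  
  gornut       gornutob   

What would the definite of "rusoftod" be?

rusoftodob

"rusoftod" has last vowel 'o'. The one such stem in the data (tofipol → tofipolob) adds -ob, so the same rule applies.
So rusoftod → rusoftodob.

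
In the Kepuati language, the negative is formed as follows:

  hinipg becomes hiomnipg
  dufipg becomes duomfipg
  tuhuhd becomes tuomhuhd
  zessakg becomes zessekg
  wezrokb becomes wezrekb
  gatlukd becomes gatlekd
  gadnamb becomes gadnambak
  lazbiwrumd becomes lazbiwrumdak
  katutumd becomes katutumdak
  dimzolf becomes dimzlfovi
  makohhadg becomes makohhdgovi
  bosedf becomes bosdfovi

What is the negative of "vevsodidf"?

vevsoddfovi

hinipg and zessakg both end in -g yet inflect differently (hiomnipg, zessekg), so the final letter is not what conditions the rule; the second-to-last letter is.
"vevsodidf" has second-to-last letter 'd'. The stems whose second-to-last letter is 'd' (makohhadg → makohhdgovi, bosedf → bosdfovi) delete the last vowel and add -ovi.
The other patterns: stems whose second-to-last letter is 'h' or 'p' insert -om- after the first vowel; stems whose second-to-last letter is 'k' change the last vowel to 'e'; stems whose second-to-last letter is 'm' add -ak.
So vevsodidf → vevsoddfovi.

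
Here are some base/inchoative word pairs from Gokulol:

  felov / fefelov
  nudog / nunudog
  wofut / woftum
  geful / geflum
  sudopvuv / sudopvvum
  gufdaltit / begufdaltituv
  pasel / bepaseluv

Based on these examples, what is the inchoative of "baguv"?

felov and sudopvuv both end in -v yet inflect differently (fefelov, sudopvvum), so the final letter is not what conditions the rule; the last vowel is.
"baguv" has last vowel 'u'. The stems whose last vowel is 'u' (wofut → woftum, geful → geflum, sudopvuv → sudopvvum) delete the last vowel and add -um.
The other patterns: stems whose last vowel is 'o' repeat the first consonant+vowel as a prefix; stems whose last vowel is 'e' or 'i' add be- … -uv around the stem.
So baguv → bagvum.

bagvum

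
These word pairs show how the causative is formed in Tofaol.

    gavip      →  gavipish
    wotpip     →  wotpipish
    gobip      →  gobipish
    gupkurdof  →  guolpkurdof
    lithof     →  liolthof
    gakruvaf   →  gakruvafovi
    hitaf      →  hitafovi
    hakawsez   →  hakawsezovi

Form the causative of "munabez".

gupkurdof and gakruvaf both end in -f yet inflect differently (guolpkurdof, gakruvafovi), so the final letter is not what conditions the rule; the last vowel is.
"munabez" has last vowel 'e'. The one such stem in the data (hakawsez → hakawsezovi) adds -ovi, so the same rule applies.
The other patterns: stems whose last vowel is 'i' add -ish; stems whose last vowel is 'o' insert -ol- after the first vowel.
So munabez → munabezovi.

munabezovi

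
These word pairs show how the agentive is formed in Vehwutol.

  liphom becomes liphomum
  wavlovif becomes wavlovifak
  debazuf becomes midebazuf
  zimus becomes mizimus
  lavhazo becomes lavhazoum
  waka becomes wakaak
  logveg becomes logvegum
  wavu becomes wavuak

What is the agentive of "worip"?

wavlovif and debazuf both end in -f yet inflect differently (wavlovifak, midebazuf), so the final letter is not what conditions the rule; the first letter is.
"worip" begins with w-. The stems beginning with w- (wavu → wavuak, wavlovif → wavlovifak, waka → wakaak) add -ak.
The other patterns: stems beginning with l- add -um; stems beginning with d- or z- add the prefix mi-.
So worip → woripak.

woripak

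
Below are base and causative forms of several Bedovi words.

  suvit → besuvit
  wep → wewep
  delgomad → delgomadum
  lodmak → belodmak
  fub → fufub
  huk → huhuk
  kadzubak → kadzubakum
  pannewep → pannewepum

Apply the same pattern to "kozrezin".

huk and lodmak both end in -k yet inflect differently (huhuk, belodmak), so the final letter is not what conditions the rule; the number of vowels is.
"kozrezin" has 3 vowels. The stems with 3 vowels (kadzubak → kadzubakum, delgomad → delgomadum, pannewep → pannewepum) add -um.
The other patterns: stems with 1 vowel repeat the first consonant+vowel as a prefix; stems with 2 vowels add the prefix be-.
So kozrezin → kozrezinum.

kozrezinum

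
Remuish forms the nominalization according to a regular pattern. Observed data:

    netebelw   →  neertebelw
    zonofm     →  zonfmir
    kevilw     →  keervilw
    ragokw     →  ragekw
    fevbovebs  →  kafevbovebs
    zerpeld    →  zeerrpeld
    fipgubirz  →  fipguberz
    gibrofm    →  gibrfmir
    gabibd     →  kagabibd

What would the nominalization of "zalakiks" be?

zalakeks

"zalakiks" has second-to-last letter 'k'. The one such stem in the data (ragokw → ragekw) changes the last vowel to 'e' (as does fipgubirz), so the same rule applies.
The other patterns: stems whose second-to-last letter is 'l' insert -er- after the first vowel; stems whose second-to-last letter is 'b' add the prefix ka-; stems whose second-to-last letter is 'f' delete the last vowel and add -ir.
So zalakiks → zalakeks.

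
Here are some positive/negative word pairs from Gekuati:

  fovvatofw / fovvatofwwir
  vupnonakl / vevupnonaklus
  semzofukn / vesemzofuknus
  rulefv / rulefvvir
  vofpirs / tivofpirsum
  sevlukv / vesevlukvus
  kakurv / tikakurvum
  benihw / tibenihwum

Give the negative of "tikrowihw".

rulefv and sevlukv both end in -v yet inflect differently (rulefvvir, vesevlukvus), so the final letter is not what conditions the rule; the second-to-last letter is.
"tikrowihw" has second-to-last letter 'h'. The one such stem in the data (benihw → tibenihwum) adds ti- … -um around the stem, so the same rule applies.
So tikrowihw → titikrowihwum.

titikrowihwum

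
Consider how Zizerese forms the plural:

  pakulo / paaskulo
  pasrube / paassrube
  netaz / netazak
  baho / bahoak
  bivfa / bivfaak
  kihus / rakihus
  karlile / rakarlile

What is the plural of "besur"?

besurak

"besur" begins with b-. The stems beginning with b- (baho → bahoak, bivfa → bivfaak) add -ak.
So besur → besurak.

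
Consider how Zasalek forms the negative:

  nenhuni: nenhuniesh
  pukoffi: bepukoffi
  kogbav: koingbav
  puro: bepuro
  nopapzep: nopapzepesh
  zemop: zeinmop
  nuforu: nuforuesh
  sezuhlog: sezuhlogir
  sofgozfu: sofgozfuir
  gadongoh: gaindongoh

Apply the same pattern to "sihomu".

pukoffi and nenhuni both end in -i yet inflect differently (bepukoffi, nenhuniesh), so the final letter is not what conditions the rule; the first letter is.
"sihomu" begins with s-. The stems beginning with s- (sofgozfu → sofgozfuir, sezuhlog → sezuhlogir) add -ir.
The other patterns: stems beginning with p- add the prefix be-; stems beginning with n- add -esh; stems beginning with g-, k- or z- insert -in- after the first vowel.
So sihomu → sihomuir.

sihomuir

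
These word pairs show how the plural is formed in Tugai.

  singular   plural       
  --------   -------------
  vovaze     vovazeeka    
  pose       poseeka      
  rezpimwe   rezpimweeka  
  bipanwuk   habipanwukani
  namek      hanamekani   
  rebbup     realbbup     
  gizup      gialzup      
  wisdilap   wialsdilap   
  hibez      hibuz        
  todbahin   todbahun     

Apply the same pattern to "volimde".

"volimde" ends in -e. The stems ending in -e (vovaze → vovazeeka, pose → poseeka, rezpimwe → rezpimweeka) add -eka.
So volimde → volimdeeka.

volimdeeka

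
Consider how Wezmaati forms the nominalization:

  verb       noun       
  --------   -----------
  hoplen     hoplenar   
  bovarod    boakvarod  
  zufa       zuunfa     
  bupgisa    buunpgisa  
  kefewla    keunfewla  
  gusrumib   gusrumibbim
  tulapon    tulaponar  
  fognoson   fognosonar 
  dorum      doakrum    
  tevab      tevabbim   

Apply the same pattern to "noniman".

nonimanar

tevab and zufa both have last vowel 'a' yet inflect differently (tevabbim, zuunfa), so the last vowel is not what conditions the rule; the final letter is.
"noniman" ends in -n. The stems ending in -n (tulapon → tulaponar, fognoson → fognosonar, hoplen → hoplenar) add -ar.
The other patterns: stems ending in -b double the final consonant and add -im; stems ending in -a insert -un- after the first vowel; stems ending in -d or -m insert -ak- after the first vowel.
So noniman → nonimanar.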